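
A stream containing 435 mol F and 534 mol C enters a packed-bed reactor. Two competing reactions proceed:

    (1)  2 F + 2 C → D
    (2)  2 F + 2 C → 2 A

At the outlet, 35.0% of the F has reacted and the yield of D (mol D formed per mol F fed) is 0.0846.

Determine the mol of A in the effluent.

78.6 mol

Yield of D: 1ξ₁ / 435 = 0.0846 → ξ₁ = 36.8 mol.
Conversion of F: 2ξ₁ + 2ξ₂ = 0.35 × 435 = 152.2 → ξ₂ = 39.32 mol.
Outlet amounts (n = n₀ + Σ ν·ξ):
  F: 435 − 2(36.8) − 2(39.32) = 282.8
  C: 534 − 2(36.8) − 2(39.32) = 381.8
  D: 0 + 1(36.8) = 36.8
  A: 0 + 2(39.32) = 78.65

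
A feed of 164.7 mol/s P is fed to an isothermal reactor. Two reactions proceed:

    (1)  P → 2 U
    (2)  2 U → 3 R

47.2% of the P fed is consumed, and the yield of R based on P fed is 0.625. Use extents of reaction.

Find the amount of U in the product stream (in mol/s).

Conversion of P: P consumed = 1ξ₁ = 0.472 × 164.7 → ξ₁ = 77.74 mol/s.
Yield of R: 3ξ₂ / 164.7 = 0.625 → ξ₂ = 34.31 mol/s.
Outlet amounts (n = n₀ + Σ ν·ξ):
  P: 164.7 − 1(77.74) = 86.96
  U: 0 + 2(77.74) − 2(34.31) = 86.85
  R: 0 + 3(34.31) = 102.9

86.9 mol/s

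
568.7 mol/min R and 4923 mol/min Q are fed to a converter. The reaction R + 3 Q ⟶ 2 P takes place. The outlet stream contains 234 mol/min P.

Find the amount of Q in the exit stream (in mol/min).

For P: n = n₀ + 2ξ → 234 = 0 + 2ξ, giving ξ = 117 mol/min.
Outlet amounts (n = n₀ + ν ξ):
  R: 568.7 − 1(117) = 451.7
  Q: 4923 − 3(117) = 4572
  P: 0 + 2(117) = 234

4570 mol/min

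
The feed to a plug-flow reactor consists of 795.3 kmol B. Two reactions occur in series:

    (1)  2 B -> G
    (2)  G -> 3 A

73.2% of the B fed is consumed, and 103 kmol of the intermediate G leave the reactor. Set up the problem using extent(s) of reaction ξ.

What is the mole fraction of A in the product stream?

Conversion of B: B consumed = 2ξ₁ = 0.732 × 795.3 → ξ₁ = 291.1 kmol.
G balance: n_G = 0 + 1ξ₁ − 1ξ₂ = 103 → ξ₂ = (1·291.1 − 103)/1 = 188.1 kmol.
Outlet amounts (n = n₀ + Σ ν·ξ):
  B: 795.3 − 2(291.1) = 213.1
  G: 0 + 1(291.1) − 1(188.1) = 103
  A: 0 + 3(188.1) = 564.2
Total out = 880.4 kmol; y_A = 564.2 / 880.4 = 0.6409.

0.641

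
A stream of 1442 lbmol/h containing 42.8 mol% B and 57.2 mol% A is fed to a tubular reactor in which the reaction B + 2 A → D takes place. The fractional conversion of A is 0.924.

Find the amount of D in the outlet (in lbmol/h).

381 lbmol/h

A reacted = 0.924 × 824.8 = 762.1 lbmol/h; ν_A = −2, so ξ = 762.1/2 = 381.1 lbmol/h.
Outlet amounts (n = n₀ + ν ξ):
  B: 617.2 − 1(381.1) = 236.1
  A: 824.8 − 2(381.1) = 62.69
  D: 0 + 1(381.1) = 381.1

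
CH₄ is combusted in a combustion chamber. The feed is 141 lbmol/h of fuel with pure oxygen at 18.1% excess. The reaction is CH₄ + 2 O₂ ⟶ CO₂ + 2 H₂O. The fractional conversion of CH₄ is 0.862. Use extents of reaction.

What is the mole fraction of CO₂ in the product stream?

0.256

Stoichiometric O₂ = 2 × 141 = 282 lbmol/h; O₂ fed = 282 × 1.181 = 333 lbmol/h.
Fuel reacted = 0.862 × 141 → ξ = 121.5 lbmol/h.
Outlet (n = n₀ + ν ξ):
  CH₄: 141 − 1(121.5) = 19.46
  O₂: 333 − 2(121.5) = 89.96
  CO₂: 0 + 1(121.5) = 121.5
  H₂O: 0 + 2(121.5) = 243.1
Total out = 474 lbmol/h; y_CO₂ = 121.5 / 474 = 0.2564.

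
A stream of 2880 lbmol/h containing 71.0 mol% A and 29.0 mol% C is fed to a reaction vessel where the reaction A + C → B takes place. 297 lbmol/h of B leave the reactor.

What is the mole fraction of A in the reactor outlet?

0.677

For B: n = n₀ + 1ξ → 297 = 0 + 1ξ, giving ξ = 297 lbmol/h.
Outlet amounts (n = n₀ + ν ξ):
  A: 2045 − 1(297) = 1748
  C: 835.2 − 1(297) = 538.2
  B: 0 + 1(297) = 297
Total out = 2583 lbmol/h; y_A = 1748 / 2583 = 0.6767.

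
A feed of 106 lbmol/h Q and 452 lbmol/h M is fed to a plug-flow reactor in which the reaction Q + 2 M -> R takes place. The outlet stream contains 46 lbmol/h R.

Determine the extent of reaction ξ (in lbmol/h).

ξ = 46 lbmol/h

For R: n = n₀ + 1ξ → 46 = 0 + 1ξ, giving ξ = 46 lbmol/h.
Outlet amounts (n = n₀ + ν ξ):
  Q: 106 − 1(46) = 60
  M: 452 − 2(46) = 360
  R: 0 + 1(46) = 46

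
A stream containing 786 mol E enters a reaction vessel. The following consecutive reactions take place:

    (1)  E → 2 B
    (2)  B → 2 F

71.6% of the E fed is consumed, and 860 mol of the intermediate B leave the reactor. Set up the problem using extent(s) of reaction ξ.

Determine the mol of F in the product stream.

531 mol

Conversion of E: E consumed = 1ξ₁ = 0.716 × 786 → ξ₁ = 562.8 mol.
B balance: n_B = 0 + 2ξ₁ − 1ξ₂ = 860 → ξ₂ = (2·562.8 − 860)/1 = 265.6 mol.
Outlet amounts (n = n₀ + Σ ν·ξ):
  E: 786 − 1(562.8) = 223.2
  B: 0 + 2(562.8) − 1(265.6) = 860
  F: 0 + 2(265.6) = 531.1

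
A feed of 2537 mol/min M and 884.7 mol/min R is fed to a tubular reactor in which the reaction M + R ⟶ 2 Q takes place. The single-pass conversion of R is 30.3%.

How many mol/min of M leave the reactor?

2270 mol/min

R reacted = 0.303 × 884.7 = 268.1 mol/min; ν_R = −1, so ξ = 268.1/1 = 268.1 mol/min.
Outlet amounts (n = n₀ + ν ξ):
  M: 2537 − 1(268.1) = 2269
  R: 884.7 − 1(268.1) = 616.6
  Q: 0 + 2(268.1) = 536.1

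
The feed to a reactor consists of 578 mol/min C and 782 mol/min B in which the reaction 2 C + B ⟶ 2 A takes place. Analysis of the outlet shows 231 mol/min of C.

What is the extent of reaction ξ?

For C: n = n₀ − 2ξ → 231 = 578 − 2ξ, giving ξ = 173.5 mol/min.
Outlet amounts (n = n₀ + ν ξ):
  C: 578 − 2(173.5) = 231
  B: 782 − 1(173.5) = 608.5
  A: 0 + 2(173.5) = 347

ξ = 174 mol/min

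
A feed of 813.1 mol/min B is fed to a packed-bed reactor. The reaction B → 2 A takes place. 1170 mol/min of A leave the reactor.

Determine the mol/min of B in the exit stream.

228 mol/min

For A: n = n₀ + 2ξ → 1170 = 0 + 2ξ, giving ξ = 585 mol/min.
Outlet amounts (n = n₀ + ν ξ):
  B: 813.1 − 1(585) = 228.1
  A: 0 + 2(585) = 1170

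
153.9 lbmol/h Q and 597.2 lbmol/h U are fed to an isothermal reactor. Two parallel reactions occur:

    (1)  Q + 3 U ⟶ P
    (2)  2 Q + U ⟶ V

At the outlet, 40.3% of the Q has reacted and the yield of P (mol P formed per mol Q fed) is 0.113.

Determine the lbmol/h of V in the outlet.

Yield of P: 1ξ₁ / 153.9 = 0.113 → ξ₁ = 17.39 lbmol/h.
Conversion of Q: 1ξ₁ + 2ξ₂ = 0.403 × 153.9 = 62.02 → ξ₂ = 22.32 lbmol/h.
Outlet amounts (n = n₀ + Σ ν·ξ):
  Q: 153.9 − 1(17.39) − 2(22.32) = 91.88
  U: 597.2 − 3(17.39) − 1(22.32) = 522.7
  P: 0 + 1(17.39) = 17.39
  V: 0 + 1(22.32) = 22.32

22.3 lbmol/h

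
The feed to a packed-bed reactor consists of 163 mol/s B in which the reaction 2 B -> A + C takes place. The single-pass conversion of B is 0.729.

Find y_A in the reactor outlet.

0.364

B reacted = 0.729 × 163 = 118.8 mol/s; ν_B = −2, so ξ = 118.8/2 = 59.41 mol/s.
Outlet amounts (n = n₀ + ν ξ):
  B: 163 − 2(59.41) = 44.17
  A: 0 + 1(59.41) = 59.41
  C: 0 + 1(59.41) = 59.41
Total out = 163 mol/s; y_A = 59.41 / 163 = 0.3645.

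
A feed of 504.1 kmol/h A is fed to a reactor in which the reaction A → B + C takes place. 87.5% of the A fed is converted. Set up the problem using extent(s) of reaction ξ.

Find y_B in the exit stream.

0.467

A reacted = 0.875 × 504.1 = 441.1 kmol/h; ν_A = −1, so ξ = 441.1/1 = 441.1 kmol/h.
Outlet amounts (n = n₀ + ν ξ):
  A: 504.1 − 1(441.1) = 63.01
  B: 0 + 1(441.1) = 441.1
  C: 0 + 1(441.1) = 441.1
Total out = 945.2 kmol/h; y_B = 441.1 / 945.2 = 0.4667.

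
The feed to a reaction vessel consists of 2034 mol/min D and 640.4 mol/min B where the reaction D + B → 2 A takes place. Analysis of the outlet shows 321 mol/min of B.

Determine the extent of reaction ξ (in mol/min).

For B: n = n₀ − 1ξ → 321 = 640.4 − 1ξ, giving ξ = 319.4 mol/min.
Outlet amounts (n = n₀ + ν ξ):
  D: 2034 − 1(319.4) = 1715
  B: 640.4 − 1(319.4) = 321
  A: 0 + 2(319.4) = 638.8

ξ = 319 mol/min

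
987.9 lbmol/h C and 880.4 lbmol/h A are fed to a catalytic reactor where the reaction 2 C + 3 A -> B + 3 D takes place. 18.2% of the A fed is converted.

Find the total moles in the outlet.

A reacted = 0.182 × 880.4 = 160.2 lbmol/h; ν_A = −3, so ξ = 160.2/3 = 53.41 lbmol/h.
Outlet amounts (n = n₀ + ν ξ):
  C: 987.9 − 2(53.41) = 881.1
  A: 880.4 − 3(53.41) = 720.2
  B: 0 + 1(53.41) = 53.41
  D: 0 + 3(53.41) = 160.2
Total out = 881.1 + 720.2 + 53.41 + 160.2 = 1815 lbmol/h.

1810 lbmol/h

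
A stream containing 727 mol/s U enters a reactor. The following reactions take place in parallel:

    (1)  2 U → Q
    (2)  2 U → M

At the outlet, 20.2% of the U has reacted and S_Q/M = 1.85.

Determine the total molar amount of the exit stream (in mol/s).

Conversion of U: U consumed = 0.202 × 727 = 146.9 mol/s = 2ξ₁ + 2ξ₂.
Selectivity: 1ξ₁ / (1ξ₂) = 1.85 → ξ₁ = 1.85 ξ₂.
Substitute: (2·1.85 + 2) ξ₂ = 146.9 → ξ₂ = 25.76 mol/s, ξ₁ = 47.66 mol/s.
Outlet amounts (n = n₀ + Σ ν·ξ):
  U: 727 − 2(47.66) − 2(25.76) = 580.1
  Q: 0 + 1(47.66) = 47.66
  M: 0 + 1(25.76) = 25.76
Total out = 580.1 + 47.66 + 25.76 = 653.6 mol/s.

654 mol/s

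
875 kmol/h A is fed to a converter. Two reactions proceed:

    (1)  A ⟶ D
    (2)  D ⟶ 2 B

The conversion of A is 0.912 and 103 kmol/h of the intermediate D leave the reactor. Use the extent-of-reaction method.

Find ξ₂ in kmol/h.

Conversion of A: A consumed = 1ξ₁ = 0.912 × 875 → ξ₁ = 798 kmol/h.
D balance: n_D = 0 + 1ξ₁ − 1ξ₂ = 103 → ξ₂ = (1·798 − 103)/1 = 695 kmol/h.
Outlet amounts (n = n₀ + Σ ν·ξ):
  A: 875 − 1(798) = 77
  D: 0 + 1(798) − 1(695) = 103
  B: 0 + 2(695) = 1390

ξ₂ = 695 kmol/h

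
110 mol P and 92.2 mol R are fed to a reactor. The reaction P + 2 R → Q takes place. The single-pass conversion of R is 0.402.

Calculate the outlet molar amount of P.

R reacted = 0.402 × 92.2 = 37.06 mol; ν_R = −2, so ξ = 37.06/2 = 18.53 mol.
Outlet amounts (n = n₀ + ν ξ):
  P: 110 − 1(18.53) = 91.47
  R: 92.2 − 2(18.53) = 55.14
  Q: 0 + 1(18.53) = 18.53

91.5 mol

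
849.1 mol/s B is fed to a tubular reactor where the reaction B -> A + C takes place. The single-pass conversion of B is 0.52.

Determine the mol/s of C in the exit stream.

442 mol/s

B reacted = 0.52 × 849.1 = 441.5 mol/s; ν_B = −1, so ξ = 441.5/1 = 441.5 mol/s.
Outlet amounts (n = n₀ + ν ξ):
  B: 849.1 − 1(441.5) = 407.6
  A: 0 + 1(441.5) = 441.5
  C: 0 + 1(441.5) = 441.5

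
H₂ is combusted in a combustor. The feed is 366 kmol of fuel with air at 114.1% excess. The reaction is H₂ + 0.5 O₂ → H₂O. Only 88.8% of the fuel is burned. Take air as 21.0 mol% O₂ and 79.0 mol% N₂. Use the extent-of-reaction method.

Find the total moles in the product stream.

2070 kmol

Stoichiometric O₂ = 0.5 × 366 = 183 kmol; O₂ fed = 183 × 2.141 = 391.8 kmol.
N₂ fed = 391.8 × 79/21 = 1474 kmol.
Fuel reacted = 0.888 × 366 → ξ = 325 kmol.
Outlet (n = n₀ + ν ξ):
  H₂: 366 − 1(325) = 40.99
  O₂: 391.8 − 0.5(325) = 229.3
  N₂: 1474 (inert)
  H₂O: 0 + 1(325) = 325
Total out = 40.99 + 229.3 + 1474 + 325 = 2069 kmol.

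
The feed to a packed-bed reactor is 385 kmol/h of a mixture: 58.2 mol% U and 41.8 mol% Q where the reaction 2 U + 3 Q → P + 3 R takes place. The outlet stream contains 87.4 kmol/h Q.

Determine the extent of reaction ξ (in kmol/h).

ξ = 24.5 kmol/h

For Q: n = n₀ − 3ξ → 87.4 = 160.9 − 3ξ, giving ξ = 24.51 kmol/h.
Outlet amounts (n = n₀ + ν ξ):
  U: 224.1 − 2(24.51) = 175.1
  Q: 160.9 − 3(24.51) = 87.4
  P: 0 + 1(24.51) = 24.51
  R: 0 + 3(24.51) = 73.53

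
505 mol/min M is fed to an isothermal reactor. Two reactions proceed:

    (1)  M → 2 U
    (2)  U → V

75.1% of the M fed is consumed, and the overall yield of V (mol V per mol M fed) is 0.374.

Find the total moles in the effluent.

884 mol/min

Conversion of M: M consumed = 1ξ₁ = 0.751 × 505 → ξ₁ = 379.3 mol/min.
Yield of V: 1ξ₂ / 505 = 0.374 → ξ₂ = 188.9 mol/min.
Outlet amounts (n = n₀ + Σ ν·ξ):
  M: 505 − 1(379.3) = 125.7
  U: 0 + 2(379.3) − 1(188.9) = 569.6
  V: 0 + 1(188.9) = 188.9
Total out = 125.7 + 569.6 + 188.9 = 884.3 mol/min.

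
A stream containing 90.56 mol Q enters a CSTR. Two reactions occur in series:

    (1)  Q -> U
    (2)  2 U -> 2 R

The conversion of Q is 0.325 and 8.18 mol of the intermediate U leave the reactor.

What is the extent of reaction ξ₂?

ξ₂ = 10.6 mol

Conversion of Q: Q consumed = 1ξ₁ = 0.325 × 90.56 → ξ₁ = 29.43 mol.
U balance: n_U = 0 + 1ξ₁ − 2ξ₂ = 8.18 → ξ₂ = (1·29.43 − 8.18)/2 = 10.63 mol.
Outlet amounts (n = n₀ + Σ ν·ξ):
  Q: 90.56 − 1(29.43) = 61.13
  U: 0 + 1(29.43) − 2(10.63) = 8.18
  R: 0 + 2(10.63) = 21.25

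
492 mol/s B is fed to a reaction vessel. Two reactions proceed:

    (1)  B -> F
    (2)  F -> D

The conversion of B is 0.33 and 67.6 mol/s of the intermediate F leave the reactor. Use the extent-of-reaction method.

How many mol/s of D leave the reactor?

Conversion of B: B consumed = 1ξ₁ = 0.33 × 492 → ξ₁ = 162.4 mol/s.
F balance: n_F = 0 + 1ξ₁ − 1ξ₂ = 67.6 → ξ₂ = (1·162.4 − 67.6)/1 = 94.76 mol/s.
Outlet amounts (n = n₀ + Σ ν·ξ):
  B: 492 − 1(162.4) = 329.6
  F: 0 + 1(162.4) − 1(94.76) = 67.6
  D: 0 + 1(94.76) = 94.76

94.8 mol/s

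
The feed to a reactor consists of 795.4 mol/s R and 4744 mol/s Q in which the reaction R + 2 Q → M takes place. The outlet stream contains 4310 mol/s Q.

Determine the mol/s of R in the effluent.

578 mol/s

For Q: n = n₀ − 2ξ → 4310 = 4744 − 2ξ, giving ξ = 217 mol/s.
Outlet amounts (n = n₀ + ν ξ):
  R: 795.4 − 1(217) = 578.4
  Q: 4744 − 2(217) = 4310
  M: 0 + 1(217) = 217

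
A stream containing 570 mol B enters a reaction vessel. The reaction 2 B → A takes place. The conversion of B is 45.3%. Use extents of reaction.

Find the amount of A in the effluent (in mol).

B reacted = 0.453 × 570 = 258.2 mol; ν_B = −2, so ξ = 258.2/2 = 129.1 mol.
Outlet amounts (n = n₀ + ν ξ):
  B: 570 − 2(129.1) = 311.8
  A: 0 + 1(129.1) = 129.1

129 mol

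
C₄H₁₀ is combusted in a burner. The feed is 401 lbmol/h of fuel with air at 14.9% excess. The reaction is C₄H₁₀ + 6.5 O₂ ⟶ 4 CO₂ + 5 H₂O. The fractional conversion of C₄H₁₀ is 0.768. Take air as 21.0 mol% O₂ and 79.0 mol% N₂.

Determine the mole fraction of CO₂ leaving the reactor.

Stoichiometric O₂ = 6.5 × 401 = 2606 lbmol/h; O₂ fed = 2606 × 1.149 = 2995 lbmol/h.
N₂ fed = 2995 × 79/21 = 11270 lbmol/h.
Fuel reacted = 0.768 × 401 → ξ = 308 lbmol/h.
Outlet (n = n₀ + ν ξ):
  C₄H₁₀: 401 − 1(308) = 93.03
  O₂: 2995 − 6.5(308) = 993.1
  N₂: 11270 (inert)
  CO₂: 0 + 4(308) = 1232
  H₂O: 0 + 5(308) = 1540
Total out = 15120 lbmol/h; y_CO₂ = 1232 / 15120 = 0.08145.

0.0815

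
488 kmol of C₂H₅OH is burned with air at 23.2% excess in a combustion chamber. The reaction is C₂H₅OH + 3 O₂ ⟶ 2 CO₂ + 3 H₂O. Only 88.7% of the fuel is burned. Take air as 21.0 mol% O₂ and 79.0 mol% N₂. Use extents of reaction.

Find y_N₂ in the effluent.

0.714

Stoichiometric O₂ = 3 × 488 = 1464 kmol; O₂ fed = 1464 × 1.232 = 1804 kmol.
N₂ fed = 1804 × 79/21 = 6785 kmol.
Fuel reacted = 0.887 × 488 → ξ = 432.9 kmol.
Outlet (n = n₀ + ν ξ):
  C₂H₅OH: 488 − 1(432.9) = 55.14
  O₂: 1804 − 3(432.9) = 505.1
  N₂: 6785 (inert)
  CO₂: 0 + 2(432.9) = 865.7
  H₂O: 0 + 3(432.9) = 1299
Total out = 9510 kmol; y_N₂ = 6785 / 9510 = 0.7135.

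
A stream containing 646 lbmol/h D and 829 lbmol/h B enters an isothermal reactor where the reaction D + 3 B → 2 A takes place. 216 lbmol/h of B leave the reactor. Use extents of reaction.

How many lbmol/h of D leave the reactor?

442 lbmol/h

For B: n = n₀ − 3ξ → 216 = 829 − 3ξ, giving ξ = 204.3 lbmol/h.
Outlet amounts (n = n₀ + ν ξ):
  D: 646 − 1(204.3) = 441.7
  B: 829 − 3(204.3) = 216
  A: 0 + 2(204.3) = 408.7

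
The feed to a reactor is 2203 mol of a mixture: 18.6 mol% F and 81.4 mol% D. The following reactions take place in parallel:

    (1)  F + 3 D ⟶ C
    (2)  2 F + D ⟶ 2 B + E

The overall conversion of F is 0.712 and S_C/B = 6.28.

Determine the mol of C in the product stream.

252 mol

Conversion of F: F consumed = 0.712 × 409.8 = 291.7 mol = 1ξ₁ + 2ξ₂.
Selectivity: 1ξ₁ / (2ξ₂) = 6.28 → ξ₁ = 12.56 ξ₂.
Substitute: (1·12.56 + 2) ξ₂ = 291.7 → ξ₂ = 20.04 mol, ξ₁ = 251.7 mol.
Outlet amounts (n = n₀ + Σ ν·ξ):
  F: 409.8 − 1(251.7) − 2(20.04) = 118
  D: 1793 − 3(251.7) − 1(20.04) = 1018
  C: 0 + 1(251.7) = 251.7
  B: 0 + 2(20.04) = 40.08
  E: 0 + 1(20.04) = 20.04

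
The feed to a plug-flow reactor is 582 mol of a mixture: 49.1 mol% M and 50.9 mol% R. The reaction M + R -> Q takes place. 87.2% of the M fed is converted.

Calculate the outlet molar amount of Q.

M reacted = 0.872 × 285.8 = 249.2 mol; ν_M = −1, so ξ = 249.2/1 = 249.2 mol.
Outlet amounts (n = n₀ + ν ξ):
  M: 285.8 − 1(249.2) = 36.58
  R: 296.2 − 1(249.2) = 47.05
  Q: 0 + 1(249.2) = 249.2

249 mol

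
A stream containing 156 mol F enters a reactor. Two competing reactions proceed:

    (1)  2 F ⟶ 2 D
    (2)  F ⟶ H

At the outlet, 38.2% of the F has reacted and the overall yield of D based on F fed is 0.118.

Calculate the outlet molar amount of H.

Yield of D: 2ξ₁ / 156 = 0.118 → ξ₁ = 9.204 mol.
Conversion of F: 2ξ₁ + 1ξ₂ = 0.382 × 156 = 59.59 → ξ₂ = 41.18 mol.
Outlet amounts (n = n₀ + Σ ν·ξ):
  F: 156 − 2(9.204) − 1(41.18) = 96.41
  D: 0 + 2(9.204) = 18.41
  H: 0 + 1(41.18) = 41.18

41.2 mol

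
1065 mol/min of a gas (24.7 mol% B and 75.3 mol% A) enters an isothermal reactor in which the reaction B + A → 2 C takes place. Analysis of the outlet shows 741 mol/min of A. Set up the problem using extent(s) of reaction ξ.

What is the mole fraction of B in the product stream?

0.19

For A: n = n₀ − 1ξ → 741 = 801.9 − 1ξ, giving ξ = 60.95 mol/min.
Outlet amounts (n = n₀ + ν ξ):
  B: 263.1 − 1(60.95) = 202.1
  A: 801.9 − 1(60.95) = 741
  C: 0 + 2(60.95) = 121.9
Total out = 1065 mol/min; y_B = 202.1 / 1065 = 0.1898.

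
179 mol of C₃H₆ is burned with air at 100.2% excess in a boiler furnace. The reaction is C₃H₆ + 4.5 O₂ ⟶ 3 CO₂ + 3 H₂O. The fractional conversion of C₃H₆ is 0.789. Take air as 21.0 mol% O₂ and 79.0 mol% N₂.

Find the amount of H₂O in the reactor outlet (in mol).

424 mol

Stoichiometric O₂ = 4.5 × 179 = 805.5 mol; O₂ fed = 805.5 × 2.002 = 1613 mol.
N₂ fed = 1613 × 79/21 = 6066 mol.
Fuel reacted = 0.789 × 179 → ξ = 141.2 mol.
Outlet (n = n₀ + ν ξ):
  C₃H₆: 179 − 1(141.2) = 37.77
  O₂: 1613 − 4.5(141.2) = 977.1
  N₂: 6066 (inert)
  CO₂: 0 + 3(141.2) = 423.7
  H₂O: 0 + 3(141.2) = 423.7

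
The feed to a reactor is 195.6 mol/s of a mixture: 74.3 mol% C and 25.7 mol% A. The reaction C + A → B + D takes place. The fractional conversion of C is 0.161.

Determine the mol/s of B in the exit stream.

C reacted = 0.161 × 145.3 = 23.4 mol/s; ν_C = −1, so ξ = 23.4/1 = 23.4 mol/s.
Outlet amounts (n = n₀ + ν ξ):
  C: 145.3 − 1(23.4) = 121.9
  A: 50.27 − 1(23.4) = 26.87
  B: 0 + 1(23.4) = 23.4
  D: 0 + 1(23.4) = 23.4

23.4 mol/s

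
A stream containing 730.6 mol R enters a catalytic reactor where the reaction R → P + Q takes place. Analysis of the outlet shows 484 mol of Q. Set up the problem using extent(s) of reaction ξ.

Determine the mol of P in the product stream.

484 mol

For Q: n = n₀ + 1ξ → 484 = 0 + 1ξ, giving ξ = 484 mol.
Outlet amounts (n = n₀ + ν ξ):
  R: 730.6 − 1(484) = 246.6
  P: 0 + 1(484) = 484
  Q: 0 + 1(484) = 484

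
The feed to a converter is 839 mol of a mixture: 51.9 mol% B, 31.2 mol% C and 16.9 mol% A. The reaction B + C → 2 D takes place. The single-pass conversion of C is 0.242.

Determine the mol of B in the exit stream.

372 mol

C reacted = 0.242 × 261.8 = 63.35 mol; ν_C = −1, so ξ = 63.35/1 = 63.35 mol.
Outlet amounts (n = n₀ + ν ξ):
  B: 435.4 − 1(63.35) = 372.1
  C: 261.8 − 1(63.35) = 198.4
  D: 0 + 2(63.35) = 126.7
  A: 141.8 (inert)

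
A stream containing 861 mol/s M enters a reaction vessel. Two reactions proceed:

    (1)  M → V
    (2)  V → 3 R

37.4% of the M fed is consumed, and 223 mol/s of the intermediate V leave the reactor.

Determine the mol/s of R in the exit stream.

297 mol/s

Conversion of M: M consumed = 1ξ₁ = 0.374 × 861 → ξ₁ = 322 mol/s.
V balance: n_V = 0 + 1ξ₁ − 1ξ₂ = 223 → ξ₂ = (1·322 − 223)/1 = 99.01 mol/s.
Outlet amounts (n = n₀ + Σ ν·ξ):
  M: 861 − 1(322) = 539
  V: 0 + 1(322) − 1(99.01) = 223
  R: 0 + 3(99.01) = 297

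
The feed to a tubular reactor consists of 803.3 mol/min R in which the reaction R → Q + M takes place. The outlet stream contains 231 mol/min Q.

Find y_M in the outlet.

0.223

For Q: n = n₀ + 1ξ → 231 = 0 + 1ξ, giving ξ = 231 mol/min.
Outlet amounts (n = n₀ + ν ξ):
  R: 803.3 − 1(231) = 572.3
  Q: 0 + 1(231) = 231
  M: 0 + 1(231) = 231
Total out = 1034 mol/min; y_M = 231 / 1034 = 0.2233.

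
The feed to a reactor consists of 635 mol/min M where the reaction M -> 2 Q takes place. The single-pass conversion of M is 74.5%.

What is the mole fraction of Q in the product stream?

0.854

M reacted = 0.745 × 635 = 473.1 mol/min; ν_M = −1, so ξ = 473.1/1 = 473.1 mol/min.
Outlet amounts (n = n₀ + ν ξ):
  M: 635 − 1(473.1) = 161.9
  Q: 0 + 2(473.1) = 946.1
Total out = 1108 mol/min; y_Q = 946.1 / 1108 = 0.8539.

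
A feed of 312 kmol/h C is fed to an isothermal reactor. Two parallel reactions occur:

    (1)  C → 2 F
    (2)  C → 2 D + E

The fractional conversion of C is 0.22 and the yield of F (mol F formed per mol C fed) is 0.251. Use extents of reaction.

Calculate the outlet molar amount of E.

29.5 kmol/h

Yield of F: 2ξ₁ / 312 = 0.251 → ξ₁ = 39.16 kmol/h.
Conversion of C: 1ξ₁ + 1ξ₂ = 0.22 × 312 = 68.64 → ξ₂ = 29.48 kmol/h.
Outlet amounts (n = n₀ + Σ ν·ξ):
  C: 312 − 1(39.16) − 1(29.48) = 243.4
  F: 0 + 2(39.16) = 78.31
  D: 0 + 2(29.48) = 58.97
  E: 0 + 1(29.48) = 29.48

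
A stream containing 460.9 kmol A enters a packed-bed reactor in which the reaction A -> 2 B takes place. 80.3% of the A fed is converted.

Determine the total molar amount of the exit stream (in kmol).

A reacted = 0.803 × 460.9 = 370.1 kmol; ν_A = −1, so ξ = 370.1/1 = 370.1 kmol.
Outlet amounts (n = n₀ + ν ξ):
  A: 460.9 − 1(370.1) = 90.8
  B: 0 + 2(370.1) = 740.2
Total out = 90.8 + 740.2 = 831 kmol.

831 kmol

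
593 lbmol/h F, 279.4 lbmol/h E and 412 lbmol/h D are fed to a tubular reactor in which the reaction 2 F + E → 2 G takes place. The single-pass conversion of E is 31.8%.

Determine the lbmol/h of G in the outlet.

178 lbmol/h

E reacted = 0.318 × 279.4 = 88.85 lbmol/h; ν_E = −1, so ξ = 88.85/1 = 88.85 lbmol/h.
Outlet amounts (n = n₀ + ν ξ):
  F: 593 − 2(88.85) = 415.3
  E: 279.4 − 1(88.85) = 190.6
  G: 0 + 2(88.85) = 177.7
  D: 412 (inert)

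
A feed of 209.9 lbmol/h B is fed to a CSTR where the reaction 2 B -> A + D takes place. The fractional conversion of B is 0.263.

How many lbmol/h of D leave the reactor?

B reacted = 0.263 × 209.9 = 55.2 lbmol/h; ν_B = −2, so ξ = 55.2/2 = 27.6 lbmol/h.
Outlet amounts (n = n₀ + ν ξ):
  B: 209.9 − 2(27.6) = 154.7
  A: 0 + 1(27.6) = 27.6
  D: 0 + 1(27.6) = 27.6

27.6 lbmol/h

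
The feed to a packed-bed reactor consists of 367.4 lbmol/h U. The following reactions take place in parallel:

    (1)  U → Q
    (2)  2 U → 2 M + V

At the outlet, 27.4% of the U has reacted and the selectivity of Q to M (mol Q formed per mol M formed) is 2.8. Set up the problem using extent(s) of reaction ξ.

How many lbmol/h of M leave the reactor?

26.5 lbmol/h

Conversion of U: U consumed = 0.274 × 367.4 = 100.7 lbmol/h = 1ξ₁ + 2ξ₂.
Selectivity: 1ξ₁ / (2ξ₂) = 2.8 → ξ₁ = 5.6 ξ₂.
Substitute: (1·5.6 + 2) ξ₂ = 100.7 → ξ₂ = 13.25 lbmol/h, ξ₁ = 74.18 lbmol/h.
Outlet amounts (n = n₀ + Σ ν·ξ):
  U: 367.4 − 1(74.18) − 2(13.25) = 266.7
  Q: 0 + 1(74.18) = 74.18
  M: 0 + 2(13.25) = 26.49
  V: 0 + 1(13.25) = 13.25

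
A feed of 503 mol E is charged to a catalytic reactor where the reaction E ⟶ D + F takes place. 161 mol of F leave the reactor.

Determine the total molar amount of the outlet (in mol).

664 mol

For F: n = n₀ + 1ξ → 161 = 0 + 1ξ, giving ξ = 161 mol.
Outlet amounts (n = n₀ + ν ξ):
  E: 503 − 1(161) = 342
  D: 0 + 1(161) = 161
  F: 0 + 1(161) = 161
Total out = 342 + 161 + 161 = 664 mol.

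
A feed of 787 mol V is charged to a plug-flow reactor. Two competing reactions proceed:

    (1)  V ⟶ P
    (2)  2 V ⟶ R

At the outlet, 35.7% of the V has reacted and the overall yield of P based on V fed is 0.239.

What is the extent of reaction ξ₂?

Yield of P: 1ξ₁ / 787 = 0.239 → ξ₁ = 188.1 mol.
Conversion of V: 1ξ₁ + 2ξ₂ = 0.357 × 787 = 281 → ξ₂ = 46.43 mol.
Outlet amounts (n = n₀ + Σ ν·ξ):
  V: 787 − 1(188.1) − 2(46.43) = 506
  P: 0 + 1(188.1) = 188.1
  R: 0 + 1(46.43) = 46.43

ξ₂ = 46.4 mol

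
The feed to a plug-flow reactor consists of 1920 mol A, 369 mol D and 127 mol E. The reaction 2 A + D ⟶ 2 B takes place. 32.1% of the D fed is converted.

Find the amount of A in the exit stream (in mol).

1680 mol

D reacted = 0.321 × 369 = 118.4 mol; ν_D = −1, so ξ = 118.4/1 = 118.4 mol.
Outlet amounts (n = n₀ + ν ξ):
  A: 1920 − 2(118.4) = 1683
  D: 369 − 1(118.4) = 250.6
  B: 0 + 2(118.4) = 236.9
  E: 127 (inert)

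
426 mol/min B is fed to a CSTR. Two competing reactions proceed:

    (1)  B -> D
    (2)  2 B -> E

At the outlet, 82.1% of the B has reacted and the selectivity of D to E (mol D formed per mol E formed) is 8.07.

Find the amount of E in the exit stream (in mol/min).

34.7 mol/min

Conversion of B: B consumed = 0.821 × 426 = 349.7 mol/min = 1ξ₁ + 2ξ₂.
Selectivity: 1ξ₁ / (1ξ₂) = 8.07 → ξ₁ = 8.07 ξ₂.
Substitute: (1·8.07 + 2) ξ₂ = 349.7 → ξ₂ = 34.73 mol/min, ξ₁ = 280.3 mol/min.
Outlet amounts (n = n₀ + Σ ν·ξ):
  B: 426 − 1(280.3) − 2(34.73) = 76.25
  D: 0 + 1(280.3) = 280.3
  E: 0 + 1(34.73) = 34.73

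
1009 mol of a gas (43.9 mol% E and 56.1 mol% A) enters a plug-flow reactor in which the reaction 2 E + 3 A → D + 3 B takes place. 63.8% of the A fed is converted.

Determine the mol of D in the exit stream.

120 mol

A reacted = 0.638 × 566 = 361.1 mol; ν_A = −3, so ξ = 361.1/3 = 120.4 mol.
Outlet amounts (n = n₀ + ν ξ):
  E: 443 − 2(120.4) = 202.2
  A: 566 − 3(120.4) = 204.9
  D: 0 + 1(120.4) = 120.4
  B: 0 + 3(120.4) = 361.1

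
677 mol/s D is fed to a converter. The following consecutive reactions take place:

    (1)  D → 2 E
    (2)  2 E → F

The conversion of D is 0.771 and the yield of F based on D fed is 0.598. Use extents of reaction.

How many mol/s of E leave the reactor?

234 mol/s

Conversion of D: D consumed = 1ξ₁ = 0.771 × 677 → ξ₁ = 522 mol/s.
Yield of F: 1ξ₂ / 677 = 0.598 → ξ₂ = 404.8 mol/s.
Outlet amounts (n = n₀ + Σ ν·ξ):
  D: 677 − 1(522) = 155
  E: 0 + 2(522) − 2(404.8) = 234.2
  F: 0 + 1(404.8) = 404.8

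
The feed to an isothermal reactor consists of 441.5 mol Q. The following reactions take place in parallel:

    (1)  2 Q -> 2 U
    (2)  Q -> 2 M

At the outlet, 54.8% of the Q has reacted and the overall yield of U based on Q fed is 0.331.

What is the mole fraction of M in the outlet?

Yield of U: 2ξ₁ / 441.5 = 0.331 → ξ₁ = 73.07 mol.
Conversion of Q: 2ξ₁ + 1ξ₂ = 0.548 × 441.5 = 241.9 → ξ₂ = 95.81 mol.
Outlet amounts (n = n₀ + Σ ν·ξ):
  Q: 441.5 − 2(73.07) − 1(95.81) = 199.6
  U: 0 + 2(73.07) = 146.1
  M: 0 + 2(95.81) = 191.6
Total out = 537.3 mol; y_M = 191.6 / 537.3 = 0.3566.

0.357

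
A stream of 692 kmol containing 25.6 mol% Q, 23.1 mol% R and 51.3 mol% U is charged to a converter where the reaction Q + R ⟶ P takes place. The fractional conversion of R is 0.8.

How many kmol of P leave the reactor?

128 kmol

R reacted = 0.8 × 159.9 = 127.9 kmol; ν_R = −1, so ξ = 127.9/1 = 127.9 kmol.
Outlet amounts (n = n₀ + ν ξ):
  Q: 177.2 − 1(127.9) = 49.27
  R: 159.9 − 1(127.9) = 31.97
  P: 0 + 1(127.9) = 127.9
  U: 355 (inert)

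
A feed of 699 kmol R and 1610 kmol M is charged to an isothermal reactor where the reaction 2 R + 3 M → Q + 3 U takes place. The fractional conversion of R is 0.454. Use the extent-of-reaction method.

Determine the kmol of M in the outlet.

R reacted = 0.454 × 699 = 317.3 kmol; ν_R = −2, so ξ = 317.3/2 = 158.7 kmol.
Outlet amounts (n = n₀ + ν ξ):
  R: 699 − 2(158.7) = 381.7
  M: 1610 − 3(158.7) = 1134
  Q: 0 + 1(158.7) = 158.7
  U: 0 + 3(158.7) = 476

1130 kmol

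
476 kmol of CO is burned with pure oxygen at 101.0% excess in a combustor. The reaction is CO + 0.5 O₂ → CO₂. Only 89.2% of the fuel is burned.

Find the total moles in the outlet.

Stoichiometric O₂ = 0.5 × 476 = 238 kmol; O₂ fed = 238 × 2.010 = 478.4 kmol.
Fuel reacted = 0.892 × 476 → ξ = 424.6 kmol.
Outlet (n = n₀ + ν ξ):
  CO: 476 − 1(424.6) = 51.41
  O₂: 478.4 − 0.5(424.6) = 266.1
  CO₂: 0 + 1(424.6) = 424.6
Total out = 51.41 + 266.1 + 424.6 = 742.1 kmol.

742 kmol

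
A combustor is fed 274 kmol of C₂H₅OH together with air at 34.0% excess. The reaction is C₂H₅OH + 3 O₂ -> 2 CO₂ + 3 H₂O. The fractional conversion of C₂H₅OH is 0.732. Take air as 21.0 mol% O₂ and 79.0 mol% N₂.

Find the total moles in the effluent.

Stoichiometric O₂ = 3 × 274 = 822 kmol; O₂ fed = 822 × 1.340 = 1101 kmol.
N₂ fed = 1101 × 79/21 = 4144 kmol.
Fuel reacted = 0.732 × 274 → ξ = 200.6 kmol.
Outlet (n = n₀ + ν ξ):
  C₂H₅OH: 274 − 1(200.6) = 73.43
  O₂: 1101 − 3(200.6) = 499.8
  N₂: 4144 (inert)
  CO₂: 0 + 2(200.6) = 401.1
  H₂O: 0 + 3(200.6) = 601.7
Total out = 73.43 + 499.8 + 4144 + 401.1 + 601.7 = 5720 kmol.

5720 kmol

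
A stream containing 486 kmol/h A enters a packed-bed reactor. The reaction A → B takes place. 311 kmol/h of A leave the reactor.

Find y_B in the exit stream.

For A: n = n₀ − 1ξ → 311 = 486 − 1ξ, giving ξ = 175 kmol/h.
Outlet amounts (n = n₀ + ν ξ):
  A: 486 − 1(175) = 311
  B: 0 + 1(175) = 175
Total out = 486 kmol/h; y_B = 175 / 486 = 0.3601.

0.36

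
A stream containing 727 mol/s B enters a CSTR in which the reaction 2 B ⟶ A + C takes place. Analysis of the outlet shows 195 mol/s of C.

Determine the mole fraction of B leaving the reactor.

0.464

For C: n = n₀ + 1ξ → 195 = 0 + 1ξ, giving ξ = 195 mol/s.
Outlet amounts (n = n₀ + ν ξ):
  B: 727 − 2(195) = 337
  A: 0 + 1(195) = 195
  C: 0 + 1(195) = 195
Total out = 727 mol/s; y_B = 337 / 727 = 0.4635.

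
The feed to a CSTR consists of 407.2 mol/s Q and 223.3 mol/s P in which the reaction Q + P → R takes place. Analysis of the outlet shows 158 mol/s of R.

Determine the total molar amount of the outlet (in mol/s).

For R: n = n₀ + 1ξ → 158 = 0 + 1ξ, giving ξ = 158 mol/s.
Outlet amounts (n = n₀ + ν ξ):
  Q: 407.2 − 1(158) = 249.2
  P: 223.3 − 1(158) = 65.3
  R: 0 + 1(158) = 158
Total out = 249.2 + 65.3 + 158 = 472.5 mol/s.

472 mol/s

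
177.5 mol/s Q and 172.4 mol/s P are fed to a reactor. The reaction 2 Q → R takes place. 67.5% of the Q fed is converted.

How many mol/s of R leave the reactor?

Q reacted = 0.675 × 177.5 = 119.8 mol/s; ν_Q = −2, so ξ = 119.8/2 = 59.91 mol/s.
Outlet amounts (n = n₀ + ν ξ):
  Q: 177.5 − 2(59.91) = 57.69
  R: 0 + 1(59.91) = 59.91
  P: 172.4 (inert)

59.9 mol/s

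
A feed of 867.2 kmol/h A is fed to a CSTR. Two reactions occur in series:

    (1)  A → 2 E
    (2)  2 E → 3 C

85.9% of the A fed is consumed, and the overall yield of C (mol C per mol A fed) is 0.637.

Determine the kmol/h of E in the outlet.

1120 kmol/h

Conversion of A: A consumed = 1ξ₁ = 0.859 × 867.2 → ξ₁ = 744.9 kmol/h.
Yield of C: 3ξ₂ / 867.2 = 0.637 → ξ₂ = 184.1 kmol/h.
Outlet amounts (n = n₀ + Σ ν·ξ):
  A: 867.2 − 1(744.9) = 122.3
  E: 0 + 2(744.9) − 2(184.1) = 1122
  C: 0 + 3(184.1) = 552.4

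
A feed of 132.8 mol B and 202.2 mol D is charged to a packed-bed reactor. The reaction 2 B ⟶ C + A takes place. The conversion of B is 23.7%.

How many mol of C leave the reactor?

15.7 mol

B reacted = 0.237 × 132.8 = 31.47 mol; ν_B = −2, so ξ = 31.47/2 = 15.74 mol.
Outlet amounts (n = n₀ + ν ξ):
  B: 132.8 − 2(15.74) = 101.3
  C: 0 + 1(15.74) = 15.74
  A: 0 + 1(15.74) = 15.74
  D: 202.2 (inert)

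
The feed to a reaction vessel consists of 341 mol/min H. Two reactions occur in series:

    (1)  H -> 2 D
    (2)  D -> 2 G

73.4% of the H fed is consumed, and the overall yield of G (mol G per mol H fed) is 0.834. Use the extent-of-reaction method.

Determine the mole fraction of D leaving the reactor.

Conversion of H: H consumed = 1ξ₁ = 0.734 × 341 → ξ₁ = 250.3 mol/min.
Yield of G: 2ξ₂ / 341 = 0.834 → ξ₂ = 142.2 mol/min.
Outlet amounts (n = n₀ + Σ ν·ξ):
  H: 341 − 1(250.3) = 90.71
  D: 0 + 2(250.3) − 1(142.2) = 358.4
  G: 0 + 2(142.2) = 284.4
Total out = 733.5 mol/min; y_D = 358.4 / 733.5 = 0.4886.

0.489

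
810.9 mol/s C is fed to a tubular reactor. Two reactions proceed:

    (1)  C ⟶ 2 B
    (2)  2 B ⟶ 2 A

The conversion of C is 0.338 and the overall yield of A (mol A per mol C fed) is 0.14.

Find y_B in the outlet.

Conversion of C: C consumed = 1ξ₁ = 0.338 × 810.9 → ξ₁ = 274.1 mol/s.
Yield of A: 2ξ₂ / 810.9 = 0.14 → ξ₂ = 56.76 mol/s.
Outlet amounts (n = n₀ + Σ ν·ξ):
  C: 810.9 − 1(274.1) = 536.8
  B: 0 + 2(274.1) − 2(56.76) = 434.6
  A: 0 + 2(56.76) = 113.5
Total out = 1085 mol/s; y_B = 434.6 / 1085 = 0.4006.

0.401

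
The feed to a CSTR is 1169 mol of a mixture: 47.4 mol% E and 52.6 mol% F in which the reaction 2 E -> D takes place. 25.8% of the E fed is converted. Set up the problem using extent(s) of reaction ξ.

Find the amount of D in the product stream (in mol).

71.5 mol

E reacted = 0.258 × 554.1 = 143 mol; ν_E = −2, so ξ = 143/2 = 71.48 mol.
Outlet amounts (n = n₀ + ν ξ):
  E: 554.1 − 2(71.48) = 411.1
  D: 0 + 1(71.48) = 71.48
  F: 614.9 (inert)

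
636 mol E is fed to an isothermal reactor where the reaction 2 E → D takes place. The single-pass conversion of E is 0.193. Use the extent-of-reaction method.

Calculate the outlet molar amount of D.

61.4 mol

E reacted = 0.193 × 636 = 122.7 mol; ν_E = −2, so ξ = 122.7/2 = 61.37 mol.
Outlet amounts (n = n₀ + ν ξ):
  E: 636 − 2(61.37) = 513.3
  D: 0 + 1(61.37) = 61.37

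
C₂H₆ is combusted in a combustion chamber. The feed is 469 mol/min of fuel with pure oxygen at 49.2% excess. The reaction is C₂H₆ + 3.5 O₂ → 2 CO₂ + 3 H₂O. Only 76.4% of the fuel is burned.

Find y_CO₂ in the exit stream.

Stoichiometric O₂ = 3.5 × 469 = 1642 mol/min; O₂ fed = 1642 × 1.492 = 2449 mol/min.
Fuel reacted = 0.764 × 469 → ξ = 358.3 mol/min.
Outlet (n = n₀ + ν ξ):
  C₂H₆: 469 − 1(358.3) = 110.7
  O₂: 2449 − 3.5(358.3) = 1195
  CO₂: 0 + 2(358.3) = 716.6
  H₂O: 0 + 3(358.3) = 1075
Total out = 3097 mol/min; y_CO₂ = 716.6 / 3097 = 0.2314.

0.231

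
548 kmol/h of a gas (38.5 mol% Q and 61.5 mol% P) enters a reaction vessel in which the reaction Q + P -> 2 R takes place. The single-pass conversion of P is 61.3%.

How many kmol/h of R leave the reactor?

P reacted = 0.613 × 337 = 206.6 kmol/h; ν_P = −1, so ξ = 206.6/1 = 206.6 kmol/h.
Outlet amounts (n = n₀ + ν ξ):
  Q: 211 − 1(206.6) = 4.387
  P: 337 − 1(206.6) = 130.4
  R: 0 + 2(206.6) = 413.2

413 kmol/h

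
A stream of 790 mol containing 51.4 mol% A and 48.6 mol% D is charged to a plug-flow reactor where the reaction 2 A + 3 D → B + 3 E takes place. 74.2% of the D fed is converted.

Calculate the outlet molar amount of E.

285 mol

D reacted = 0.742 × 383.9 = 284.9 mol; ν_D = −3, so ξ = 284.9/3 = 94.96 mol.
Outlet amounts (n = n₀ + ν ξ):
  A: 406.1 − 2(94.96) = 216.1
  D: 383.9 − 3(94.96) = 99.06
  B: 0 + 1(94.96) = 94.96
  E: 0 + 3(94.96) = 284.9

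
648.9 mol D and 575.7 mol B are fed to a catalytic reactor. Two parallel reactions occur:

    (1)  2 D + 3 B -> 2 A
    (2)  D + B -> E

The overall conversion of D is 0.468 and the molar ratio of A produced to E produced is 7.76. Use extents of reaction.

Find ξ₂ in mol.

ξ₂ = 34.7 mol

Conversion of D: D consumed = 0.468 × 648.9 = 303.7 mol = 2ξ₁ + 1ξ₂.
Selectivity: 2ξ₁ / (1ξ₂) = 7.76 → ξ₁ = 3.88 ξ₂.
Substitute: (2·3.88 + 1) ξ₂ = 303.7 → ξ₂ = 34.67 mol, ξ₁ = 134.5 mol.
Outlet amounts (n = n₀ + Σ ν·ξ):
  D: 648.9 − 2(134.5) − 1(34.67) = 345.2
  B: 575.7 − 3(134.5) − 1(34.67) = 137.5
  A: 0 + 2(134.5) = 269
  E: 0 + 1(34.67) = 34.67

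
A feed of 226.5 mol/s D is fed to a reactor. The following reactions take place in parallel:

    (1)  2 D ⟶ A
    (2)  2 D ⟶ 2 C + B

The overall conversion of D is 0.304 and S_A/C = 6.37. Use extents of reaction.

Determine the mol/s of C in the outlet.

Conversion of D: D consumed = 0.304 × 226.5 = 68.86 mol/s = 2ξ₁ + 2ξ₂.
Selectivity: 1ξ₁ / (2ξ₂) = 6.37 → ξ₁ = 12.74 ξ₂.
Substitute: (2·12.74 + 2) ξ₂ = 68.86 → ξ₂ = 2.506 mol/s, ξ₁ = 31.92 mol/s.
Outlet amounts (n = n₀ + Σ ν·ξ):
  D: 226.5 − 2(31.92) − 2(2.506) = 157.6
  A: 0 + 1(31.92) = 31.92
  C: 0 + 2(2.506) = 5.011
  B: 0 + 1(2.506) = 2.506

5.01 mol/s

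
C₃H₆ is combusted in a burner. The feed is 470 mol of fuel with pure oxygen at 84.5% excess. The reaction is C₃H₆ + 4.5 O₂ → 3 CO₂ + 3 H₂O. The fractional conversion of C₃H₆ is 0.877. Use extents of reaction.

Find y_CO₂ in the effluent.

Stoichiometric O₂ = 4.5 × 470 = 2115 mol; O₂ fed = 2115 × 1.845 = 3902 mol.
Fuel reacted = 0.877 × 470 → ξ = 412.2 mol.
Outlet (n = n₀ + ν ξ):
  C₃H₆: 470 − 1(412.2) = 57.81
  O₂: 3902 − 4.5(412.2) = 2047
  CO₂: 0 + 3(412.2) = 1237
  H₂O: 0 + 3(412.2) = 1237
Total out = 4578 mol; y_CO₂ = 1237 / 4578 = 0.2701.

0.27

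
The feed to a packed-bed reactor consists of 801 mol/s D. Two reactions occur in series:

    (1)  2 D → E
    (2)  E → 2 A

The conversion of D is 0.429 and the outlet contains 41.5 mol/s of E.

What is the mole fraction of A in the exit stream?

0.343

Conversion of D: D consumed = 2ξ₁ = 0.429 × 801 → ξ₁ = 171.8 mol/s.
E balance: n_E = 0 + 1ξ₁ − 1ξ₂ = 41.5 → ξ₂ = (1·171.8 − 41.5)/1 = 130.3 mol/s.
Outlet amounts (n = n₀ + Σ ν·ξ):
  D: 801 − 2(171.8) = 457.4
  E: 0 + 1(171.8) − 1(130.3) = 41.5
  A: 0 + 2(130.3) = 260.6
Total out = 759.5 mol/s; y_A = 260.6 / 759.5 = 0.3432.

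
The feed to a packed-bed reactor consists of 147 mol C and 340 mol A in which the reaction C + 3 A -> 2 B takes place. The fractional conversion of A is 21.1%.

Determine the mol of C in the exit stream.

123 mol

A reacted = 0.211 × 340 = 71.74 mol; ν_A = −3, so ξ = 71.74/3 = 23.91 mol.
Outlet amounts (n = n₀ + ν ξ):
  C: 147 − 1(23.91) = 123.1
  A: 340 − 3(23.91) = 268.3
  B: 0 + 2(23.91) = 47.83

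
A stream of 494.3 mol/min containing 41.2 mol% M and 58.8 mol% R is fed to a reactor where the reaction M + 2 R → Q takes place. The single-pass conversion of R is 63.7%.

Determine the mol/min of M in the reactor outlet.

111 mol/min

R reacted = 0.637 × 290.6 = 185.1 mol/min; ν_R = −2, so ξ = 185.1/2 = 92.57 mol/min.
Outlet amounts (n = n₀ + ν ξ):
  M: 203.7 − 1(92.57) = 111.1
  R: 290.6 − 2(92.57) = 105.5
  Q: 0 + 1(92.57) = 92.57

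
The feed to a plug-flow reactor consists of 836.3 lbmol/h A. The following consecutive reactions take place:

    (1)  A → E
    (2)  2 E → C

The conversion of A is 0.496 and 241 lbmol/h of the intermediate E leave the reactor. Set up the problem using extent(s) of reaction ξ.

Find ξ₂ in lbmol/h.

Conversion of A: A consumed = 1ξ₁ = 0.496 × 836.3 → ξ₁ = 414.8 lbmol/h.
E balance: n_E = 0 + 1ξ₁ − 2ξ₂ = 241 → ξ₂ = (1·414.8 − 241)/2 = 86.9 lbmol/h.
Outlet amounts (n = n₀ + Σ ν·ξ):
  A: 836.3 − 1(414.8) = 421.5
  E: 0 + 1(414.8) − 2(86.9) = 241
  C: 0 + 1(86.9) = 86.9

ξ₂ = 86.9 lbmol/h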